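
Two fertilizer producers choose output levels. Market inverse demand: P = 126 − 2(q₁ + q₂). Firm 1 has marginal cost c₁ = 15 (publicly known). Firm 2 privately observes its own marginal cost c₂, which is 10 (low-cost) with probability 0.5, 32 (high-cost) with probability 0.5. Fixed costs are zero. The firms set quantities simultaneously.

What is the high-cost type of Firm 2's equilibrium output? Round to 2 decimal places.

Type-c best response for Firm 2: q₂(c) = (126 − c)/4 − q₁/2.
Firm 1 maximizes expected profit; its first-order condition is 126 − 4q₁ − 2E[q₂] − 15 = 0.
Substituting E[q₂] and solving: E[c₂] = 21, so q₁ = (126 − 2·15 + 21)/6 = 19.5.
q₂(high-cost) = (126 − 32 − 2·19.5)/4 = 13.75.

13.75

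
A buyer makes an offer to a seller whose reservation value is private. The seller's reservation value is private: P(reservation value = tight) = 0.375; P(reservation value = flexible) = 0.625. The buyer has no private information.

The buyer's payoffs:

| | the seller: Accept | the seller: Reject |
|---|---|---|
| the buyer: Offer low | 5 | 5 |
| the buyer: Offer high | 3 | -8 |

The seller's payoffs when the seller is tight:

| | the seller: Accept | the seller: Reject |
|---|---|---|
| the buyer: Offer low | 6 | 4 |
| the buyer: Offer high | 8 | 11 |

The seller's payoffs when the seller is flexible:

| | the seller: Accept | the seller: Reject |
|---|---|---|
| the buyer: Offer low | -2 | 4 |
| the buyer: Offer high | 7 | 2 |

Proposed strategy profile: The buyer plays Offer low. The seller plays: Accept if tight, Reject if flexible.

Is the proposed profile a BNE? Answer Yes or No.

The buyer plays Offer low: E[Offer low] = 0.375·(5) + 0.625·(5) = 5; E[Offer high] = -3.875. Best-responding. ✓
The seller (reservation value tight), facing Offer low: Accept gives 6, Reject gives 4. Proposed Accept is best. ✓
The seller (reservation value flexible), facing Offer low: Accept gives -2, Reject gives 4. Proposed Reject is best. ✓

Yes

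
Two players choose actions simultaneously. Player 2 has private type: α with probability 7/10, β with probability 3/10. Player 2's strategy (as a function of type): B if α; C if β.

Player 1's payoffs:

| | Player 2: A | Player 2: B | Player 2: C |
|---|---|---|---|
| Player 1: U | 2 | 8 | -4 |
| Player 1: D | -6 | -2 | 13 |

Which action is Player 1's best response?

E[U] = 7/10·(8) + 3/10·(-4) = 22/5
E[D] = 7/10·(-2) + 3/10·(13) = 5/2
Best response: U (22/5 is the largest).

U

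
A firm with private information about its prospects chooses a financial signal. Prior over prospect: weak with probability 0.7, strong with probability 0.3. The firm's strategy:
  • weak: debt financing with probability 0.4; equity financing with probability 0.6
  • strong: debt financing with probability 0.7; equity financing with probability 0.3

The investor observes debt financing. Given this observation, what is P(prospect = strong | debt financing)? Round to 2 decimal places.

P(debt financing) = 0.7·0.4 + 0.3·0.7 = 0.49
P(strong | debt financing) = (0.3·0.7) / 0.49 = 0.21 / 0.49 = 0.428571

0.43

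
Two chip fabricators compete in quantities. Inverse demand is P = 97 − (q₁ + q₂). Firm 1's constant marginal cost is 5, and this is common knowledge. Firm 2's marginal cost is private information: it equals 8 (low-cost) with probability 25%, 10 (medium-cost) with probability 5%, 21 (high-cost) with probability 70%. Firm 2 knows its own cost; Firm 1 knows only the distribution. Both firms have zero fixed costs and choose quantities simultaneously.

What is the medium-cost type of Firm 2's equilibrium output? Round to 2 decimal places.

Firm 2 with cost c maximizes (97 − (q₁+q₂) − c)·q₂, giving q₂(c) = (97 − c − q₁)/2.
E[c₂] = 0.25·8 + 0.05·10 + 0.7·21 = 17.2
Firm 1's FOC against E[q₂] yields q₁ = (97 − 2·5 + E[c₂])/3 = (97 − 10 + 17.2)/3 = 34.7333.
q₂(medium-cost) = (97 − 10 − 34.7333)/2 = 26.1333.

26.13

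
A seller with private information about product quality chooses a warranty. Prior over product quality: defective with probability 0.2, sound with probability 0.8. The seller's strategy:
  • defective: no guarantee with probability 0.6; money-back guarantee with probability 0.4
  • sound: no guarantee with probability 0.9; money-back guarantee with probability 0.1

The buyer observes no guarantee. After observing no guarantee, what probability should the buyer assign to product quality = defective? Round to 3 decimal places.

0.143

P(no guarantee) = 0.2·0.6 + 0.8·0.9 = 0.84
P(defective | no guarantee) = (0.2·0.6) / 0.84 = 0.12 / 0.84 = 0.142857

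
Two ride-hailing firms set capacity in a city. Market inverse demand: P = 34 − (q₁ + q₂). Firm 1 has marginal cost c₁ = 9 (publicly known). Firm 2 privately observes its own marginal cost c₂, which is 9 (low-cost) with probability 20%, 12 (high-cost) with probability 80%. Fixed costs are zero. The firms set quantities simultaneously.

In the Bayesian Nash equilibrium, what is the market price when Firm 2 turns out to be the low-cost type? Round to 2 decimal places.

16.93

Type-c best response for Firm 2: q₂(c) = (34 − c)/2 − q₁/2.
Firm 1 maximizes expected profit; its first-order condition is 34 − 2q₁ − E[q₂] − 9 = 0.
Substituting E[q₂] and solving: E[c₂] = 11.4, so q₁ = (34 − 2·9 + 11.4)/3 = 9.13333.
q₂(low-cost) = 7.93333, so P = 34 − (9.13333 + 7.93333) = 16.9333.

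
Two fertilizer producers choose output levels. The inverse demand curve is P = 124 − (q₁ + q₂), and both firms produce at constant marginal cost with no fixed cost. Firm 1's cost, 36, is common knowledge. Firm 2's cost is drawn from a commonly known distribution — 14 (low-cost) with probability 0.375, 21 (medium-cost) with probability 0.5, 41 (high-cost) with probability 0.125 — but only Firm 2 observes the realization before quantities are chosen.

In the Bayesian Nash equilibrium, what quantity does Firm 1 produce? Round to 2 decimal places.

Firm 2 with cost c maximizes (124 − (q₁+q₂) − c)·q₂, giving q₂(c) = (124 − c − q₁)/2.
E[c₂] = 0.375·14 + 0.5·21 + 0.125·41 = 20.875
Firm 1's FOC against E[q₂] yields q₁ = (124 − 2·36 + E[c₂])/3 = (124 − 72 + 20.875)/3 = 24.2917.

24.29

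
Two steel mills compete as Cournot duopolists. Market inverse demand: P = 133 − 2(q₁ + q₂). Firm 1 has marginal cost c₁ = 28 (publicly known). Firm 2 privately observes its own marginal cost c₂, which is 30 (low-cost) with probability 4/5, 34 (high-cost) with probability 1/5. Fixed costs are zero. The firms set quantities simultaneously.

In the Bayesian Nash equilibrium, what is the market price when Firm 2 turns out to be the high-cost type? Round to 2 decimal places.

65.53

Type-c best response for Firm 2: q₂(c) = (133 − c)/4 − q₁/2.
Firm 1 maximizes expected profit; its first-order condition is 133 − 4q₁ − 2E[q₂] − 28 = 0.
Substituting E[q₂] and solving: E[c₂] = 30.8, so q₁ = (133 − 2·28 + 30.8)/6 = 17.9667.
q₂(high-cost) = 15.7667, so P = 133 − 2·(17.9667 + 15.7667) = 65.5333.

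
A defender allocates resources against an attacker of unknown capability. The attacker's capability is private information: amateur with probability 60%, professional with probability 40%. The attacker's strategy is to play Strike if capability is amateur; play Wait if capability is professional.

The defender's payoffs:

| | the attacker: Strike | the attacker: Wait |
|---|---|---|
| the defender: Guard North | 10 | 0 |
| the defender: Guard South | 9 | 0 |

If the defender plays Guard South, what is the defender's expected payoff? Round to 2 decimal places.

5.40

E[Guard South] = 0.6·9 + 0.4·0 = 5.4 + 0 = 5.4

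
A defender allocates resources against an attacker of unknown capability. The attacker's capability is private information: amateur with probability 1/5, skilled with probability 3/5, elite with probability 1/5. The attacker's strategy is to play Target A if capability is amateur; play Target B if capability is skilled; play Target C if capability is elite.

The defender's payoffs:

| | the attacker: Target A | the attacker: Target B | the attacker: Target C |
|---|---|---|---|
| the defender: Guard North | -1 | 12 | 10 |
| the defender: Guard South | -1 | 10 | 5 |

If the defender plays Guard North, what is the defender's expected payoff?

9

Take the expectation over the attacker's capability, weighting each type's action by its prior probability.
E[Guard North] = 1/5·(-1) + 3/5·12 + 1/5·10 = (-1/5) + 36/5 + 2 = 9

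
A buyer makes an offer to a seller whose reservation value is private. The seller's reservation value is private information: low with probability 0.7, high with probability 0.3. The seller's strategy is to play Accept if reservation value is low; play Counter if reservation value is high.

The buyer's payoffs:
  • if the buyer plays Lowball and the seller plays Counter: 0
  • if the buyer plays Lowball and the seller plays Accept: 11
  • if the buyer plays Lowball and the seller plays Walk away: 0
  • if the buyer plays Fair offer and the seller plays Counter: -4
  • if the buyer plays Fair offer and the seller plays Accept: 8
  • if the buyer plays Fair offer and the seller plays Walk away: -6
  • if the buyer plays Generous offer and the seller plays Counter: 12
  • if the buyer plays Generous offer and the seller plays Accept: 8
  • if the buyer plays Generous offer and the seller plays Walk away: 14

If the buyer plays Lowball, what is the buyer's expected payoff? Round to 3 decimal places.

Take the expectation over the seller's reservation value, weighting each type's action by its prior probability.
E[Lowball] = 0.7·11 + 0.3·0 = 7.7 + 0 = 7.7

7.700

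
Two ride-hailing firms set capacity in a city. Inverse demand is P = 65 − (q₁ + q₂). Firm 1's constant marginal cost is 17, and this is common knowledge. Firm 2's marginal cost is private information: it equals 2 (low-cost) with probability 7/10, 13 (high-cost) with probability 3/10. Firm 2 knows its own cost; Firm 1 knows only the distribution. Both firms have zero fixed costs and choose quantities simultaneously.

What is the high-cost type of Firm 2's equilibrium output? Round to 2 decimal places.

19.95

Type-c best response for Firm 2: q₂(c) = (65 − c)/2 − q₁/2.
Firm 1 maximizes expected profit; its first-order condition is 65 − 2q₁ − E[q₂] − 17 = 0.
Substituting E[q₂] and solving: E[c₂] = 5.3, so q₁ = (65 − 2·17 + 5.3)/3 = 12.1.
q₂(high-cost) = (65 − 13 − 12.1)/2 = 19.95.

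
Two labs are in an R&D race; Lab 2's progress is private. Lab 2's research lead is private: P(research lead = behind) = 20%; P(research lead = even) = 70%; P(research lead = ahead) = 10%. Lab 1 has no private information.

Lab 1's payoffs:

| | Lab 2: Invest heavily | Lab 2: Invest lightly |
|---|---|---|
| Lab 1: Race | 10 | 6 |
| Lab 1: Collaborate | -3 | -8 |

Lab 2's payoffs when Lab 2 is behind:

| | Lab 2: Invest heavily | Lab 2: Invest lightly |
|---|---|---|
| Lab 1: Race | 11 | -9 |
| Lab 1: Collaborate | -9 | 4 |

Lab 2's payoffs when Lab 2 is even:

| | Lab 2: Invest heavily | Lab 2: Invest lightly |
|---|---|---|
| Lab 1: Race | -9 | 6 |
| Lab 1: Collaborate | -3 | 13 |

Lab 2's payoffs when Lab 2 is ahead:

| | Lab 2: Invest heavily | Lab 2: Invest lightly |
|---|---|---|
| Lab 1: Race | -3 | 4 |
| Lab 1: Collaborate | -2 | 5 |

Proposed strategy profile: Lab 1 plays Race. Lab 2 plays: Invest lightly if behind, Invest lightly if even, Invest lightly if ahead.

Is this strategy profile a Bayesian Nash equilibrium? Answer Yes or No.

No

A profile is a BNE iff every type of every player is best-responding given beliefs about the other side.
Lab 1 plays Race: E[Race] = 0.2·(6) + 0.7·(6) + 0.1·(6) = 6; E[Collaborate] = -8. Best-responding. ✓
Lab 2 (research lead behind), facing Race: Invest heavily gives 11, Invest lightly gives -9. Proposed Invest lightly is not best — profitable deviation exists. ✗
Lab 2 (research lead even), facing Race: Invest heavily gives -9, Invest lightly gives 6. Proposed Invest lightly is best. ✓
Lab 2 (research lead ahead), facing Race: Invest heavily gives -3, Invest lightly gives 4. Proposed Invest lightly is best. ✓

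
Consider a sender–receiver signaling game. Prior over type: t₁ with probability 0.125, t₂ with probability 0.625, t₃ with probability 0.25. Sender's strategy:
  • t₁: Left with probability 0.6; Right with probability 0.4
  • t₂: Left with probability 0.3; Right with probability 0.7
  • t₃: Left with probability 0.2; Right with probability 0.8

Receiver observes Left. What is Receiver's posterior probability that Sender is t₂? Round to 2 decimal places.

P(Left) = 0.125·0.6 + 0.625·0.3 + 0.25·0.2 = 0.3125
P(t₂ | Left) = (0.625·0.3) / 0.3125 = 0.1875 / 0.3125 = 0.6

0.60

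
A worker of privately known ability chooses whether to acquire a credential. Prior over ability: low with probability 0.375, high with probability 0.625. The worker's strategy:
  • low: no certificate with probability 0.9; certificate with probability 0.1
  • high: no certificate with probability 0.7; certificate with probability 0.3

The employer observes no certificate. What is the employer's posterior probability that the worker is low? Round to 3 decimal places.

Apply Bayes' rule using the sender's strategy as the likelihood.
P(no certificate) = 0.375·0.9 + 0.625·0.7 = 0.775
P(low | no certificate) = (0.375·0.9) / 0.775 = 0.3375 / 0.775 = 0.435484

0.435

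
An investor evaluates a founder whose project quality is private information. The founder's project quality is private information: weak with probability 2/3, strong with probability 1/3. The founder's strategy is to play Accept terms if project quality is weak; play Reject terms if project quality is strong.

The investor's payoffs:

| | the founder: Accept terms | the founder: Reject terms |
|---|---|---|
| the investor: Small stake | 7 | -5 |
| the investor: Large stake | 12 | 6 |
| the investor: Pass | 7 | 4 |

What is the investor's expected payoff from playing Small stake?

E[Small stake] = 2/3·7 + 1/3·(-5) = 14/3 + (-5/3) = 3

3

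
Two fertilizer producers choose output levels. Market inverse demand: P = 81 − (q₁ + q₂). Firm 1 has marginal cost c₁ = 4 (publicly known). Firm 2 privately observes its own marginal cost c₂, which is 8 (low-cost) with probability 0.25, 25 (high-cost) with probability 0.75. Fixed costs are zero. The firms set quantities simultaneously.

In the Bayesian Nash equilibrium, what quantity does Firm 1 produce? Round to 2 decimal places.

Firm 2 with cost c maximizes (81 − (q₁+q₂) − c)·q₂, giving q₂(c) = (81 − c − q₁)/2.
E[c₂] = 0.25·8 + 0.75·25 = 20.75
Firm 1's FOC against E[q₂] yields q₁ = (81 − 2·4 + E[c₂])/3 = (81 − 8 + 20.75)/3 = 31.25.

31.25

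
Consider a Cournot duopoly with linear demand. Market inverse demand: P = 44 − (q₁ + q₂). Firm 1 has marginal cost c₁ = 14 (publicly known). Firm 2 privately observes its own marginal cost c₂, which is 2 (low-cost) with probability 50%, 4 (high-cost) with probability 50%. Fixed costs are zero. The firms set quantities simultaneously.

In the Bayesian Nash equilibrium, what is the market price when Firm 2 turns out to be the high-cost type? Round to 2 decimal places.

Type-c best response for Firm 2: q₂(c) = (44 − c)/2 − q₁/2.
Firm 1 maximizes expected profit; its first-order condition is 44 − 2q₁ − E[q₂] − 14 = 0.
Substituting E[q₂] and solving: E[c₂] = 3, so q₁ = (44 − 2·14 + 3)/3 = 6.33333.
q₂(high-cost) = 16.8333, so P = 44 − (6.33333 + 16.8333) = 20.8333.

20.83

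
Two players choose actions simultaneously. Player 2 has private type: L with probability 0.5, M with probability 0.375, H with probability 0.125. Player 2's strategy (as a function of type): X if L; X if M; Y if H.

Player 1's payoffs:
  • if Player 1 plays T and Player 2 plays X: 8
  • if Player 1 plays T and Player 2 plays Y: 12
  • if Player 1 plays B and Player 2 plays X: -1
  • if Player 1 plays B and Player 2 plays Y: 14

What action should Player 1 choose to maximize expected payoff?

Compute Player 1's expected payoff for each action, taking the expectation over Player 2's type.
E[T] = 0.5·(8) + 0.375·(8) + 0.125·(12) = 8.5
E[B] = 0.5·(-1) + 0.375·(-1) + 0.125·(14) = 0.875
Best response: T (8.5 is the largest).

T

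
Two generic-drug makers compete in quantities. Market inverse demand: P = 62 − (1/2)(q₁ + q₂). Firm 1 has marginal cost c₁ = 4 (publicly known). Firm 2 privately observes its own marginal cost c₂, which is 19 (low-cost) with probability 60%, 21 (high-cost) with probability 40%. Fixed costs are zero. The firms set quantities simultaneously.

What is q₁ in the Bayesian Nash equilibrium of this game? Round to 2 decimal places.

49.20

Type-c best response for Firm 2: q₂(c) = (62 − c) − q₁/2.
Firm 1 maximizes expected profit; its first-order condition is 62 − q₁ − (1/2)E[q₂] − 4 = 0.
Substituting E[q₂] and solving: E[c₂] = 19.8, so q₁ = (62 − 2·4 + 19.8)/(3/2) = 49.2.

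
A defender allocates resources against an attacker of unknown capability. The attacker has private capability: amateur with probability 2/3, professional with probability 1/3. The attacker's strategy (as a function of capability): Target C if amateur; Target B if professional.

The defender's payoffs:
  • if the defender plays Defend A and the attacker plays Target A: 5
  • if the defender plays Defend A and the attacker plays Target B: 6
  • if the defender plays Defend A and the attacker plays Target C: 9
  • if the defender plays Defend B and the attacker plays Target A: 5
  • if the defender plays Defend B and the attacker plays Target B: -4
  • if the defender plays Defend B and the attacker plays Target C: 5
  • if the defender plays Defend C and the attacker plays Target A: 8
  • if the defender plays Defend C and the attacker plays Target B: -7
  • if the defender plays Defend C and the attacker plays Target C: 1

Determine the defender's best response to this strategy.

Compute the defender's expected payoff for each action, taking the expectation over the attacker's type.
E[Defend A] = 2/3·(9) + 1/3·(6) = 8
E[Defend B] = 2/3·(5) + 1/3·(-4) = 2
E[Defend C] = 2/3·(1) + 1/3·(-7) = -5/3
Best response: Defend A (8 is the largest).

Defend A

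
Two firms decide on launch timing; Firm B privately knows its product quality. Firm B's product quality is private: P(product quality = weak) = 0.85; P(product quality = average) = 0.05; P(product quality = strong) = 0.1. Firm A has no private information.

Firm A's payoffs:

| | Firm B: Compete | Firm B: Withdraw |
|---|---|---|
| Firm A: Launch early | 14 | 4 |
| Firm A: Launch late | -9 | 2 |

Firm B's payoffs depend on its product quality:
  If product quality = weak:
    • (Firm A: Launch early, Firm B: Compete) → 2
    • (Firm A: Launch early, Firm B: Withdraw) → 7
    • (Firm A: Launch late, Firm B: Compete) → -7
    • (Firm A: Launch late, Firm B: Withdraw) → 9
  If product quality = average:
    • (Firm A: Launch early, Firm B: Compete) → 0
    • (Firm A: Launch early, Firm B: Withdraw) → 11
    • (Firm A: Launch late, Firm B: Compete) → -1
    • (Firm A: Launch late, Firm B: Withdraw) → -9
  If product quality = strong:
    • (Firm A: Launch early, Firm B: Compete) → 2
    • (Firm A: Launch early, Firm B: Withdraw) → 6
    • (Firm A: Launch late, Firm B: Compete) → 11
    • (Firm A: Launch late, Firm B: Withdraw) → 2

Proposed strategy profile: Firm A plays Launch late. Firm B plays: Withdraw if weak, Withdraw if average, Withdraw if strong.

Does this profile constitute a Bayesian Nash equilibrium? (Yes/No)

Firm A plays Launch late: E[Launch late] = 0.85·(2) + 0.05·(2) + 0.1·(2) = 2; E[Launch early] = 4. Not best-responding. ✗
Firm B (product quality weak), facing Launch late: Compete gives -7, Withdraw gives 9. Proposed Withdraw is best. ✓
Firm B (product quality average), facing Launch late: Compete gives -1, Withdraw gives -9. Proposed Withdraw is not best — profitable deviation exists. ✗
Firm B (product quality strong), facing Launch late: Compete gives 11, Withdraw gives 2. Proposed Withdraw is not best — profitable deviation exists. ✗

No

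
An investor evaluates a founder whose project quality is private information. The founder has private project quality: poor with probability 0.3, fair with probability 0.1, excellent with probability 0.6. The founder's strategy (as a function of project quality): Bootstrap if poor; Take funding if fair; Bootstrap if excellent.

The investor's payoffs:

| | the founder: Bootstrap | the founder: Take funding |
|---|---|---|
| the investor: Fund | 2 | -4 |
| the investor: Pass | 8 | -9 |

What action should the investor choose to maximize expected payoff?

E[Fund] = 0.3·(2) + 0.1·(-4) + 0.6·(2) = 1.4
E[Pass] = 0.3·(8) + 0.1·(-9) + 0.6·(8) = 6.3
Best response: Pass (6.3 is the largest).

Pass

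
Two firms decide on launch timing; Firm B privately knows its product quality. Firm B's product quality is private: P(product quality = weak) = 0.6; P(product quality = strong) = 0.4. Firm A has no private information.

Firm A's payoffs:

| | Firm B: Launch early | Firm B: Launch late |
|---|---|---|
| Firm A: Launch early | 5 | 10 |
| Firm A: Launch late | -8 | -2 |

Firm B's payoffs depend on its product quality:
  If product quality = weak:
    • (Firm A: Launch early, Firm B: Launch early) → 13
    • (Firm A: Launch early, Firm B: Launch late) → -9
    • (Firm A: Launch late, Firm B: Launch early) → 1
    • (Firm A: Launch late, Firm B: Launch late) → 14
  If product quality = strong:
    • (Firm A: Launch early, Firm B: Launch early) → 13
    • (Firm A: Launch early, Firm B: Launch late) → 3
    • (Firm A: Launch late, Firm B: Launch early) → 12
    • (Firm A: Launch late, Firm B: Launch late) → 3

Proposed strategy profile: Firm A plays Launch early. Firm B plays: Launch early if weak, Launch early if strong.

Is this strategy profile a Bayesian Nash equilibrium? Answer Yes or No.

A profile is a BNE iff every type of every player is best-responding given beliefs about the other side.
Firm A plays Launch early: E[Launch early] = 0.6·(5) + 0.4·(5) = 5; E[Launch late] = -8. Best-responding. ✓
Firm B (product quality weak), facing Launch early: Launch early gives 13, Launch late gives -9. Proposed Launch early is best. ✓
Firm B (product quality strong), facing Launch early: Launch early gives 13, Launch late gives 3. Proposed Launch early is best. ✓

Yes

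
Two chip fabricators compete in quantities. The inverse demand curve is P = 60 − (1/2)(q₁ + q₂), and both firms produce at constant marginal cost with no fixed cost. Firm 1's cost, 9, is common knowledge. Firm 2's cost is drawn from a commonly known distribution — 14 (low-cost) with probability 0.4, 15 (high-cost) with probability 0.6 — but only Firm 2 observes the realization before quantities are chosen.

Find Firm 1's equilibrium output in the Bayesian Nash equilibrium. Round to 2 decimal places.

Firm 2 with cost c maximizes (60 − (1/2)(q₁+q₂) − c)·q₂, giving q₂(c) = (60 − c − (1/2)q₁).
E[c₂] = 0.4·14 + 0.6·15 = 14.6
Firm 1's FOC against E[q₂] yields q₁ = (60 − 2·9 + E[c₂])/(3/2) = (60 − 18 + 14.6)/(3/2) = 37.7333.

37.73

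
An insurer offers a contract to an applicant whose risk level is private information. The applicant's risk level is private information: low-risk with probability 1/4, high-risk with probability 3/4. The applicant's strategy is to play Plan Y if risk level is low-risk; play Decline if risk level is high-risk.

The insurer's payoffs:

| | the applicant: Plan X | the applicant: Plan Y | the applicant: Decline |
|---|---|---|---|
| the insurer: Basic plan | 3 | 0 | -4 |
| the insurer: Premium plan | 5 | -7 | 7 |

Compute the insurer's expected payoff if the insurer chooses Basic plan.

-3

E[Basic plan] = 1/4·0 + 3/4·(-4) = 0 + (-3) = -3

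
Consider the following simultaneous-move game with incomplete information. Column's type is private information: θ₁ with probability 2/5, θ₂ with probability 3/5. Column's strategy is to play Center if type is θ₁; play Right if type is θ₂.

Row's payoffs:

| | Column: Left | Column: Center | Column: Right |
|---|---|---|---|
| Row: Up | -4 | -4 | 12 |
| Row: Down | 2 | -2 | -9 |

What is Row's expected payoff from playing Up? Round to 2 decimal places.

5.60

E[Up] = 2/5·(-4) + 3/5·12 = (-8/5) + 36/5 = 28/5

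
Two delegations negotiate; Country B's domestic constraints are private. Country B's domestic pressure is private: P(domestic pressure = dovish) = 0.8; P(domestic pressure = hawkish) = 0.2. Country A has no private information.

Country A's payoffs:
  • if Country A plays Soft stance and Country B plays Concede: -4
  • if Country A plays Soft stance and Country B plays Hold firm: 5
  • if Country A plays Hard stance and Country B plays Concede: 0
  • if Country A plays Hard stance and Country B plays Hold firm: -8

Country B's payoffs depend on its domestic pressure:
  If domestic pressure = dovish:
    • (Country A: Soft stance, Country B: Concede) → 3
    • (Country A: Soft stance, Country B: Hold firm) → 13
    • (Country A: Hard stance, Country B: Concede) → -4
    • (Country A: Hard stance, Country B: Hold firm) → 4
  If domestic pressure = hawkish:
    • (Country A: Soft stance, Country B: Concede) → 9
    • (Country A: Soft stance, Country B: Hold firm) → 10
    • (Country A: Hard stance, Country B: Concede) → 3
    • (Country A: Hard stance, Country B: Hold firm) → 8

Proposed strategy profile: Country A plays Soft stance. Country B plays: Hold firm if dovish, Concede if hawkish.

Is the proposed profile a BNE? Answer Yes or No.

Country A plays Soft stance: E[Soft stance] = 0.8·(5) + 0.2·(-4) = 3.2; E[Hard stance] = -6.4. Best-responding. ✓
Country B (domestic pressure dovish), facing Soft stance: Concede gives 3, Hold firm gives 13. Proposed Hold firm is best. ✓
Country B (domestic pressure hawkish), facing Soft stance: Concede gives 9, Hold firm gives 10. Proposed Concede is not best — profitable deviation exists. ✗

No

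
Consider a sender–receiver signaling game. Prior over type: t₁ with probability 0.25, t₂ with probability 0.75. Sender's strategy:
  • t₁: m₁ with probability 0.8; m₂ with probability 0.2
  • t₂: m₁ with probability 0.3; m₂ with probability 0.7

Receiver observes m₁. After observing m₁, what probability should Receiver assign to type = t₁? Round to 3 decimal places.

0.471

P(m₁) = 0.25·0.8 + 0.75·0.3 = 0.425
P(t₁ | m₁) = (0.25·0.8) / 0.425 = 0.2 / 0.425 = 0.470588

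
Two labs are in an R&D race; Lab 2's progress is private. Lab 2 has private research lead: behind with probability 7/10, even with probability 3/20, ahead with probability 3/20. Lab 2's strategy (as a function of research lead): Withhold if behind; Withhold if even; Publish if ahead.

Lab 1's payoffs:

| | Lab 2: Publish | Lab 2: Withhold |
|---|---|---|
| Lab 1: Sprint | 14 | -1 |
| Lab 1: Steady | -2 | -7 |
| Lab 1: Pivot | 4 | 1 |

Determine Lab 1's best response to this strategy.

Pivot

E[Sprint] = 7/10·(-1) + 3/20·(-1) + 3/20·(14) = 5/4
E[Steady] = 7/10·(-7) + 3/20·(-7) + 3/20·(-2) = -25/4
E[Pivot] = 7/10·(1) + 3/20·(1) + 3/20·(4) = 29/20
Best response: Pivot (29/20 is the largest).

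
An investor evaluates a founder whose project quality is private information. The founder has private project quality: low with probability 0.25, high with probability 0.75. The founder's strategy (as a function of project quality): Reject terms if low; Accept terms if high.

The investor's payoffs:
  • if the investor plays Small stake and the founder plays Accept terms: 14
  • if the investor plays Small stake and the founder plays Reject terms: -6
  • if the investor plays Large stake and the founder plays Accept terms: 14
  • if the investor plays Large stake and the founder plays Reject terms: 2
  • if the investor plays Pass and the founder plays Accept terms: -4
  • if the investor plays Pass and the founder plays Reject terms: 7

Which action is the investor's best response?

Large stake

E[Small stake] = 0.25·(-6) + 0.75·(14) = 9
E[Large stake] = 0.25·(2) + 0.75·(14) = 11
E[Pass] = 0.25·(7) + 0.75·(-4) = -1.25
Best response: Large stake (11 is the largest).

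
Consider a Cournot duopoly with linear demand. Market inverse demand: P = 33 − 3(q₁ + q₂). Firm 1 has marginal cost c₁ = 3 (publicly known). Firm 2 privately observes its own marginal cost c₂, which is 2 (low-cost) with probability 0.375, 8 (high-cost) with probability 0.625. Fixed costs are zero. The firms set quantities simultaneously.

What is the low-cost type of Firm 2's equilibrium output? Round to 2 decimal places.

Type-c best response for Firm 2: q₂(c) = (33 − c)/6 − q₁/2.
Firm 1 maximizes expected profit; its first-order condition is 33 − 6q₁ − 3E[q₂] − 3 = 0.
Substituting E[q₂] and solving: E[c₂] = 5.75, so q₁ = (33 − 2·3 + 5.75)/9 = 3.63889.
q₂(low-cost) = (33 − 2 − 3·3.63889)/6 = 3.34722.

3.35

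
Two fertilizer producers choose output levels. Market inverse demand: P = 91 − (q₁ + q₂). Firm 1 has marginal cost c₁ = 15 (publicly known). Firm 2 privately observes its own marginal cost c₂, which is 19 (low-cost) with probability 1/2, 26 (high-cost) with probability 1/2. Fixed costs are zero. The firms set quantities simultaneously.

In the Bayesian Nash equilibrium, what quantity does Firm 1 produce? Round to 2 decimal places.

Firm 2 with cost c maximizes (91 − (q₁+q₂) − c)·q₂, giving q₂(c) = (91 − c − q₁)/2.
E[c₂] = 1/2·19 + 1/2·26 = 22.5
Firm 1's FOC against E[q₂] yields q₁ = (91 − 2·15 + E[c₂])/3 = (91 − 30 + 22.5)/3 = 27.8333.

27.83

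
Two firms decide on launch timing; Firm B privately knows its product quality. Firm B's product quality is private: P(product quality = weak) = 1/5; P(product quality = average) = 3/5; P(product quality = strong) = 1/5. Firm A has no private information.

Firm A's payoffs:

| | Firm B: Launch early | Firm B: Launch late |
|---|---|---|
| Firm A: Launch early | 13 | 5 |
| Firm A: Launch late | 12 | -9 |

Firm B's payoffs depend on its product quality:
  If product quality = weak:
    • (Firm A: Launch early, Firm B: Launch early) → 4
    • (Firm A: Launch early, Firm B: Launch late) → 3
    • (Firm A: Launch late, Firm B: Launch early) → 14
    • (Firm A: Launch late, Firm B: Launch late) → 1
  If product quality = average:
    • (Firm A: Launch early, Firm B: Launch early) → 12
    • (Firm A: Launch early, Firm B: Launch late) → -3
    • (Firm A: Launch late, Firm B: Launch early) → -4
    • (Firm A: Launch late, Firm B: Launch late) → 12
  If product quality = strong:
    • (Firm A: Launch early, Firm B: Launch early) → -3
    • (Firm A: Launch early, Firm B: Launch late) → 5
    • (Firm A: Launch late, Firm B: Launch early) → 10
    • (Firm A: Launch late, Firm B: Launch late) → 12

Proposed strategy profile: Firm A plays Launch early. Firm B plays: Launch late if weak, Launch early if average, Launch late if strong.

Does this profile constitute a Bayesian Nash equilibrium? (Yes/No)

No

Firm A plays Launch early: E[Launch early] = 1/5·(5) + 3/5·(13) + 1/5·(5) = 49/5; E[Launch late] = 18/5. Best-responding. ✓
Firm B (product quality weak), facing Launch early: Launch early gives 4, Launch late gives 3. Proposed Launch late is not best — profitable deviation exists. ✗
Firm B (product quality average), facing Launch early: Launch early gives 12, Launch late gives -3. Proposed Launch early is best. ✓
Firm B (product quality strong), facing Launch early: Launch early gives -3, Launch late gives 5. Proposed Launch late is best. ✓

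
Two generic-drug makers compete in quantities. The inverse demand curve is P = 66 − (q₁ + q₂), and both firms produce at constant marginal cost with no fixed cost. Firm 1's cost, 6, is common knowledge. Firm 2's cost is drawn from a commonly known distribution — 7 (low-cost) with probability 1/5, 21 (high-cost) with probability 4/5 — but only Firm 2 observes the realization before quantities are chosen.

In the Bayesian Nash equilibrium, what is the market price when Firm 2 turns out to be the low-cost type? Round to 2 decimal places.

Firm 2 with cost c maximizes (66 − (q₁+q₂) − c)·q₂, giving q₂(c) = (66 − c − q₁)/2.
E[c₂] = 1/5·7 + 4/5·21 = 18.2
Firm 1's FOC against E[q₂] yields q₁ = (66 − 2·6 + E[c₂])/3 = (66 − 12 + 18.2)/3 = 24.0667.
q₂(low-cost) = 17.4667, so P = 66 − (24.0667 + 17.4667) = 24.4667.

24.47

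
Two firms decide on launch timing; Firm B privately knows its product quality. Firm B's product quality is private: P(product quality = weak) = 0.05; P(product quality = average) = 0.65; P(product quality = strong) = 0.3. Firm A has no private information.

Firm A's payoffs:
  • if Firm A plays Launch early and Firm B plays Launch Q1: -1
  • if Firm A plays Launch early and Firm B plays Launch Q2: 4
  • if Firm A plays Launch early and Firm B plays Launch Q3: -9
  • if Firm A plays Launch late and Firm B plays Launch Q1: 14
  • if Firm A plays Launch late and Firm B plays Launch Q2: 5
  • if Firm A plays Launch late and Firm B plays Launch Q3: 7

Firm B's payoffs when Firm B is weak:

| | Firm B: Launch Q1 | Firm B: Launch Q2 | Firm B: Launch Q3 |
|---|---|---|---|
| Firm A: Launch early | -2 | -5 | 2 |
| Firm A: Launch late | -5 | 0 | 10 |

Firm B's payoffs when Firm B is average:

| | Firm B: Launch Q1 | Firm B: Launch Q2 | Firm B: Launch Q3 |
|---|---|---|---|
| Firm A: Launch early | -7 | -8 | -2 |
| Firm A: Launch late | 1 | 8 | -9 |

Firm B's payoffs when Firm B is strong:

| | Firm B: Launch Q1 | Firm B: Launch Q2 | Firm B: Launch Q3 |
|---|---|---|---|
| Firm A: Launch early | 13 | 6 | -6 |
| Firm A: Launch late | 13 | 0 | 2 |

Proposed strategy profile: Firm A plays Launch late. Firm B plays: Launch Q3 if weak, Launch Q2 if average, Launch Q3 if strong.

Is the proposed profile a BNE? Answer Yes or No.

No

A profile is a BNE iff every type of every player is best-responding given beliefs about the other side.
Firm A plays Launch late: E[Launch late] = 0.05·(7) + 0.65·(5) + 0.3·(7) = 5.7; E[Launch early] = -0.55. Best-responding. ✓
Firm B (product quality weak), facing Launch late: Launch Q1 gives -5, Launch Q2 gives 0, Launch Q3 gives 10. Proposed Launch Q3 is best. ✓
Firm B (product quality average), facing Launch late: Launch Q1 gives 1, Launch Q2 gives 8, Launch Q3 gives -9. Proposed Launch Q2 is best. ✓
Firm B (product quality strong), facing Launch late: Launch Q1 gives 13, Launch Q2 gives 0, Launch Q3 gives 2. Proposed Launch Q3 is not best — profitable deviation exists. ✗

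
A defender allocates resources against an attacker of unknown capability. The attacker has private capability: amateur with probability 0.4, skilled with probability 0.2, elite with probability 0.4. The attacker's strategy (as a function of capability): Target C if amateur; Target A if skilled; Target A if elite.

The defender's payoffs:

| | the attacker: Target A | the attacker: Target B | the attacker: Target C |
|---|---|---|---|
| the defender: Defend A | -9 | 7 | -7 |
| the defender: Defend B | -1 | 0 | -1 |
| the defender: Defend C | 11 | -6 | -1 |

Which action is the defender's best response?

Defend C

E[Defend A] = 0.4·(-7) + 0.2·(-9) + 0.4·(-9) = -8.2
E[Defend B] = 0.4·(-1) + 0.2·(-1) + 0.4·(-1) = -1
E[Defend C] = 0.4·(-1) + 0.2·(11) + 0.4·(11) = 6.2
Best response: Defend C (6.2 is the largest).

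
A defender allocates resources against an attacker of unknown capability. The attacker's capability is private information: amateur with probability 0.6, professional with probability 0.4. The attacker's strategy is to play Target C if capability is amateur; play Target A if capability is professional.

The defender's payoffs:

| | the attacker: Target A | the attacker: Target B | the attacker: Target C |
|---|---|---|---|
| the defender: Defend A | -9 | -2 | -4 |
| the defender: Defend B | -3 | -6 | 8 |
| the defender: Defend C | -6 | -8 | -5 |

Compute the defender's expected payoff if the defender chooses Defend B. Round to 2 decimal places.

Take the expectation over the attacker's capability, weighting each type's action by its prior probability.
E[Defend B] = 0.6·8 + 0.4·(-3) = 4.8 + (-1.2) = 3.6

3.60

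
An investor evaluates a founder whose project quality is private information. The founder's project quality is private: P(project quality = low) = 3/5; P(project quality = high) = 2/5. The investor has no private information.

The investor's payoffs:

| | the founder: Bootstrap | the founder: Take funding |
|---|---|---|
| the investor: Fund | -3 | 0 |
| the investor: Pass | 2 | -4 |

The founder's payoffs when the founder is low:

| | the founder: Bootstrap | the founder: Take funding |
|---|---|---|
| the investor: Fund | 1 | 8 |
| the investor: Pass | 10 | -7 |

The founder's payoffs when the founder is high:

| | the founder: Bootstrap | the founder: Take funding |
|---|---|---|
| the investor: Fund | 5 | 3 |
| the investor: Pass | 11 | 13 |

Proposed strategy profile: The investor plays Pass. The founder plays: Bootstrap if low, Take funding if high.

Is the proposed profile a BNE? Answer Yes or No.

The investor plays Pass: E[Pass] = 3/5·(2) + 2/5·(-4) = -2/5; E[Fund] = -9/5. Best-responding. ✓
The founder (project quality low), facing Pass: Bootstrap gives 10, Take funding gives -7. Proposed Bootstrap is best. ✓
The founder (project quality high), facing Pass: Bootstrap gives 11, Take funding gives 13. Proposed Take funding is best. ✓

Yes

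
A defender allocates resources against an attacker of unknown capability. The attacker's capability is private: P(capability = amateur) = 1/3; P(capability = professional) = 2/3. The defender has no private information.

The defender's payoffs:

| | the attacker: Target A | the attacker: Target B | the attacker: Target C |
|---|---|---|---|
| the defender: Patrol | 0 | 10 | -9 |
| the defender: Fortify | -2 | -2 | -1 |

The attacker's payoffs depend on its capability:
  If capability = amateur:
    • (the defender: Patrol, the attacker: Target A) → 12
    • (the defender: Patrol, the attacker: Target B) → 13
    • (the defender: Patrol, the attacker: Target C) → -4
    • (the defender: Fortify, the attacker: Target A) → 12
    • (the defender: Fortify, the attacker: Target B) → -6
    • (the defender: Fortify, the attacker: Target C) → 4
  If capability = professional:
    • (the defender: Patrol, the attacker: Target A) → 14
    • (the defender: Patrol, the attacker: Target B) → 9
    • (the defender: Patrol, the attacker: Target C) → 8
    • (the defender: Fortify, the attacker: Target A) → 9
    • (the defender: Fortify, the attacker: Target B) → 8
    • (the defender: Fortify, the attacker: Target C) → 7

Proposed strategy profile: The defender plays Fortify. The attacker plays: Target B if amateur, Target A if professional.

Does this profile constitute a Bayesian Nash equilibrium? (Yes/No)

The defender plays Fortify: E[Fortify] = 1/3·(-2) + 2/3·(-2) = -2; E[Patrol] = 10/3. Not best-responding. ✗
The attacker (capability amateur), facing Fortify: Target A gives 12, Target B gives -6, Target C gives 4. Proposed Target B is not best — profitable deviation exists. ✗
The attacker (capability professional), facing Fortify: Target A gives 9, Target B gives 8, Target C gives 7. Proposed Target A is best. ✓

No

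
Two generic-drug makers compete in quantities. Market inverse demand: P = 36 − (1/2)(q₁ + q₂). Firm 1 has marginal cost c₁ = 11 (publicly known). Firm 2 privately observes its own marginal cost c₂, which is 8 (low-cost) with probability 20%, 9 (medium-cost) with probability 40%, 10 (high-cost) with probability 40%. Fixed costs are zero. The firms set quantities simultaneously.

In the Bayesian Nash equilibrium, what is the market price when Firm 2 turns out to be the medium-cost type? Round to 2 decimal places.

Type-c best response for Firm 2: q₂(c) = (36 − c) − q₁/2.
Firm 1 maximizes expected profit; its first-order condition is 36 − q₁ − (1/2)E[q₂] − 11 = 0.
Substituting E[q₂] and solving: E[c₂] = 9.2, so q₁ = (36 − 2·11 + 9.2)/(3/2) = 15.4667.
q₂(medium-cost) = 19.2667, so P = 36 − (1/2)·(15.4667 + 19.2667) = 18.6333.

18.63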